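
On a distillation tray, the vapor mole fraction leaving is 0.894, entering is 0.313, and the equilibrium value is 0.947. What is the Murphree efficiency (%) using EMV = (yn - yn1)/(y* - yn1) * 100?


Murphree vapor efficiency: EMV = (y_n - y_(n-1)) / (y*_n - y_(n-1)) * 100
EMV = (0.894 - 0.313) / (0.947 - 0.313) * 100 = 0.581 / 0.634 * 100 = 91.64

91.64 %


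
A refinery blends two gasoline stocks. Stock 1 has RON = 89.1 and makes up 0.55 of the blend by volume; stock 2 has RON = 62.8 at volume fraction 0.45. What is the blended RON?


Linear blending: RON_blend = sum(vi * RONi)
Contribution 1: 0.55 * 89.1 = 49.005
Contribution 2: 0.45 * 62.8 = 28.26
RON_blend = 49.005 + 28.26 = 77.265

77.265


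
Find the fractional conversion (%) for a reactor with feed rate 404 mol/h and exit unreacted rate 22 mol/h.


X = (F_in - F_out) / F_in * 100
Moles reacted = 404 - 22 = 382
X = 382 / 404 * 100
= 0.9455 * 100
= 94.55 %

94.55 %


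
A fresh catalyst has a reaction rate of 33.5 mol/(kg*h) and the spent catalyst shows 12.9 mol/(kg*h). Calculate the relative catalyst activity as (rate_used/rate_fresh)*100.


Activity (%) = (rate_used / rate_fresh) * 100
rate_used = 12.9, rate_fresh = 33.5
= (12.9 / 33.5) * 100
= 0.3851 * 100 = 38.51

38.51 %


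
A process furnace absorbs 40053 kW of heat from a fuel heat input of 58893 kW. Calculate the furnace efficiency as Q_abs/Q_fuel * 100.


Furnace efficiency = Q_absorbed / Q_fuel * 100
= 40053 / 58893 * 100 = 68.01

68.01 %


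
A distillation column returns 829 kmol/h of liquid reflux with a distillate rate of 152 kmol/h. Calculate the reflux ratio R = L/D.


Reflux ratio definition: R = L / D (liquid returned / distillate withdrawn)
L = 829 kmol/h, D = 152 kmol/h
R = 829 / 152 = 5.454

5.454


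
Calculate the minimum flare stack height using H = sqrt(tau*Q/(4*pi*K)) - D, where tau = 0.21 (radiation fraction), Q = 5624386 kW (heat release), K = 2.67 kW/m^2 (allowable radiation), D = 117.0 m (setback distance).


tau*Q/(4*pi*K) = 0.21 * 5624386 / (4 * pi * 2.67) = 35202.5
sqrt(35202.5) = 187.623
H = 187.623 - 117.0 = 70.62

70.62 m


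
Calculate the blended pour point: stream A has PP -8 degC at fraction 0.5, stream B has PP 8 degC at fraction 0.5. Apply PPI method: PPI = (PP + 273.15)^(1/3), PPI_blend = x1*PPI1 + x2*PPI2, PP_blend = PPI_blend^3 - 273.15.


PPI_1 = (-8 + 273.15)^(1/3) = 6.42437
PPI_2 = (8 + 273.15)^(1/3) = 6.551077
PPI_blend = 0.5 * 6.42437 + 0.5 * 6.551077 = 6.487723
PP_blend = 6.487723^3 - 273.15 = 273.0718 - 273.15 = -0.08

-0.08 degC


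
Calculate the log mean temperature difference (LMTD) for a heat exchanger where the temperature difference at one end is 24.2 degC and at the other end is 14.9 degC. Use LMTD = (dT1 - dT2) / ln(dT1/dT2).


LMTD = (dT1 - dT2) / ln(dT1/dT2)
= (24.2 - 14.9) / ln(24.2 / 14.9) = 9.3 / 0.484991 = 19.18

19.18 degC


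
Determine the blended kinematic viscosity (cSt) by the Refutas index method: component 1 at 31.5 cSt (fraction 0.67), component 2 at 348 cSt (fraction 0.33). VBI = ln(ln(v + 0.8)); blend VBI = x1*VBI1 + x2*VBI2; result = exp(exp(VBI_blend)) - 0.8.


Refutas method: VBN_i = 14.534*ln(ln(visc_i + 0.8)) + 10.975, blended linearly by mass fraction; since VBN is linear in VBI_i = ln(ln(visc_i + 0.8)) and the fractions sum to 1, blend VBI directly: visc = exp(exp(VBI_blend)) - 0.8
VBI_1 = ln(ln(31.5 + 0.8)) = 1.24561
VBI_2 = ln(ln(348 + 0.8)) = 1.76721
VBI_blend = 0.67 * 1.24561 + 0.33 * 1.76721 = 1.41774
visc_blend = exp(exp(1.41774)) - 0.8 = 61.24

61.24 cSt


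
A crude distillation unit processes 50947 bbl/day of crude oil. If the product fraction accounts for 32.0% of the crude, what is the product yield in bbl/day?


Crude throughput = 50947 bbl/day
Fraction yield = 32.0%
yield = throughput * fraction / 100
yield = 50947 * 32.0 / 100 = 16303.04

16303.04 bbl/day


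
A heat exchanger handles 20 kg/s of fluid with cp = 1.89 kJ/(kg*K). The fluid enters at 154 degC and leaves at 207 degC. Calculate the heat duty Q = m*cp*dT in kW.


Q = m_dot * cp * delta_T
delta_T = 207 - 154 = 53 K
Q = 20 * 1.89 * 53
= 37.8 * 53
= 2003.4 kW

2003.4 kW


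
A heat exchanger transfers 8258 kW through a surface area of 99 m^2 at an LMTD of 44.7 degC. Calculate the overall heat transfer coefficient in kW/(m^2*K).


From Q = U*A*LMTD, U = Q / (A * LMTD)
U = 8258 / (99 * 44.7) = 8258 / 4425.3 = 1.866

1.866 kW/(m^2*K)


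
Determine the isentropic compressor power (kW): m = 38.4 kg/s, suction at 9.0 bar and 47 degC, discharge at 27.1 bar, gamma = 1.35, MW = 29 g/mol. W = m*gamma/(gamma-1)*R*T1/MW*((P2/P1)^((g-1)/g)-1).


Isentropic work: W = m*(gamma/(gamma-1))*(R*T1/MW)*((P2/P1)^((gamma-1)/gamma) - 1)
T1 = 47 + 273.15 = 320.15 K
Pressure ratio = 27.1 / 9.0 = 3.01111
Exponent = (1.35 - 1)/1.35 = 0.259259
(P2/P1)^exp - 1 = 3.01111^0.259259 - 1 = 0.330804
W = 38.4 * 1.35 / 0.35 * 8.314 * 320.15 / 29 * 0.330804 = 4497

4497 kW


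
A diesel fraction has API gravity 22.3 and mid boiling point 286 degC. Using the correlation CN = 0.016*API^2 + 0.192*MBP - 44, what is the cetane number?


CN = 0.016 * 22.3^2 + 0.192 * 286 - 44
CN = 7.95664 + 54.912 - 44 = 18.86864

18.86864


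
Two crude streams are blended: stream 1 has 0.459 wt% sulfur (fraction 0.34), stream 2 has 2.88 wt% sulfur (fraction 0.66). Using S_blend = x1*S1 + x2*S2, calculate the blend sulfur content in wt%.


Linear sulfur blending: S_blend = x1*S1 + x2*S2
Contribution 1: 0.34 * 0.459 = 0.15606 wt%
Contribution 2: 0.66 * 2.88 = 1.9008 wt%
S_blend = 0.15606 + 1.9008 = 2.05686

2.05686 wt%


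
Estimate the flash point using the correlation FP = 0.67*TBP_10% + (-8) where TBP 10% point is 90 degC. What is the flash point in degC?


FP = 0.67 * 90 + (-8) = 52.3

52.3 degC


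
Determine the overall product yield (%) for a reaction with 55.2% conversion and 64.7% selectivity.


Overall yield = conversion (%) * selectivity (%) / 100
Conversion = 55.2%, Selectivity = 64.7%
Y = 55.2 * 64.7 / 100
= 35.7144 %

35.7144 %


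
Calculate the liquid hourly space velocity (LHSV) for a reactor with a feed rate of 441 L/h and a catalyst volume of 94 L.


LHSV = volumetric feed rate / catalyst volume
= 441 L/h / 94 L
= 4.691 h^-1

4.691 h^-1


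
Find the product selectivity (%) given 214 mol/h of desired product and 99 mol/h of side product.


Selectivity = desired / (desired + undesired) * 100
Total products = 214 + 99 = 313 mol/h
S = 214 / 313 * 100
= 0.6837 * 100
= 68.37 %

68.37 %


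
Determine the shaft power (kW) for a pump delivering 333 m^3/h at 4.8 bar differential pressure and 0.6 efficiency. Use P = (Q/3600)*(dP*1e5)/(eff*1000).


Q = 333 / 3600 = 0.0925 m^3/s
P = 0.0925 * (4.8 * 1e5) / 0.6 / 1000 = 74.00

74.00 kW


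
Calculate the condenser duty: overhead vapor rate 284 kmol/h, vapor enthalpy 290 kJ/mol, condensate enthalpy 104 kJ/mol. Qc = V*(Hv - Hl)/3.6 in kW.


Qc = 284 * (290 - 104) / 3.6 = 284 * 186 / 3.6 = 14670

14670 kW


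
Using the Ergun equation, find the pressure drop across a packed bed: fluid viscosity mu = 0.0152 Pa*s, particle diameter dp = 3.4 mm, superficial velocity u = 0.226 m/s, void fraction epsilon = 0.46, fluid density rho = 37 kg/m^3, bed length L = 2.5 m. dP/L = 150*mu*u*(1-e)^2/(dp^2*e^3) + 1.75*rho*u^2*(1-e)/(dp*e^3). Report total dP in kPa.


dp = 3.4 mm = 0.0034 m
Viscous term = 150*0.0152*0.226*(1-0.46)^2 / (0.0034^2*0.46^3) = 133536
Inertial term = 1.75*37*0.226^2*(1-0.46) / (0.0034*0.46^3) = 5396.32
dP/L = 133536 + 5396.32 = 138932 Pa/m
dP = 138932 * 2.5 / 1000 = 347.3 kPa

347.3 kPa


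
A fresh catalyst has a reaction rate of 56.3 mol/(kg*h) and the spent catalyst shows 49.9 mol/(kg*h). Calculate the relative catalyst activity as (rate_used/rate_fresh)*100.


Activity (%) = (rate_used / rate_fresh) * 100
rate_used = 49.9, rate_fresh = 56.3
= (49.9 / 56.3) * 100
= 0.8863 * 100 = 88.63

88.63 %


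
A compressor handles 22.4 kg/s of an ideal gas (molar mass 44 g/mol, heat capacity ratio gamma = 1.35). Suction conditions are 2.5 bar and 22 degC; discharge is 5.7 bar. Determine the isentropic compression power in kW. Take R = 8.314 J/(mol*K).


Isentropic work: W = m*(gamma/(gamma-1))*(R*T1/MW)*((P2/P1)^((gamma-1)/gamma) - 1)
T1 = 22 + 273.15 = 295.15 K
Pressure ratio = 5.7 / 2.5 = 2.28
Exponent = (1.35 - 1)/1.35 = 0.259259
(P2/P1)^exp - 1 = 2.28^0.259259 - 1 = 0.23822
W = 22.4 * 1.35 / 0.35 * 8.314 * 295.15 / 44 * 0.23822 = 1148

1148 kW


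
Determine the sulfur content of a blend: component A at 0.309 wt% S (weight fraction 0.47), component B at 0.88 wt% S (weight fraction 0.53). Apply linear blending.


Linear sulfur blending: S_blend = x1*S1 + x2*S2
Contribution 1: 0.47 * 0.309 = 0.14523 wt%
Contribution 2: 0.53 * 0.88 = 0.4664 wt%
S_blend = 0.14523 + 0.4664 = 0.61163

0.61163 wt%


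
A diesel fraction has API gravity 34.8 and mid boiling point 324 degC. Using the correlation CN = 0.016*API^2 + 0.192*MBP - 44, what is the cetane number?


CN = 0.016 * 34.8^2 + 0.192 * 324 - 44
CN = 19.37664 + 62.208 - 44 = 37.58464

37.58464


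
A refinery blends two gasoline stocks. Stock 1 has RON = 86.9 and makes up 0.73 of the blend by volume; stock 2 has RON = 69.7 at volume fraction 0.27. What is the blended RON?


Linear blending: RON_blend = sum(vi * RONi)
Contribution 1: 0.73 * 86.9 = 63.437
Contribution 2: 0.27 * 69.7 = 18.819
RON_blend = 63.437 + 18.819 = 82.256

82.256


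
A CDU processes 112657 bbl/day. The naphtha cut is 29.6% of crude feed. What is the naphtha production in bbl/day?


Crude throughput = 112657 bbl/day
Fraction yield = 29.6%
yield = throughput * fraction / 100
yield = 112657 * 29.6 / 100 = 33346.472

33346.472 bbl/day


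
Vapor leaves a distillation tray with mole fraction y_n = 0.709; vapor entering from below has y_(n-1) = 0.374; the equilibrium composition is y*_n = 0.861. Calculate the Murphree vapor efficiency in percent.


Murphree vapor efficiency: EMV = (y_n - y_(n-1)) / (y*_n - y_(n-1)) * 100
EMV = (0.709 - 0.374) / (0.861 - 0.374) * 100 = 0.335 / 0.487 * 100 = 68.79

68.79 %


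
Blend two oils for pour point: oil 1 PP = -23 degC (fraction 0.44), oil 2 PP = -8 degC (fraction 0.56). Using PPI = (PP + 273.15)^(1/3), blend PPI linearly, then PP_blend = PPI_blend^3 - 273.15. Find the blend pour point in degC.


PPI_1 = (-23 + 273.15)^(1/3) = 6.300865
PPI_2 = (-8 + 273.15)^(1/3) = 6.42437
PPI_blend = 0.44 * 6.300865 + 0.56 * 6.42437 = 6.370028
PP_blend = 6.370028^3 - 273.15 = 258.4783 - 273.15 = -14.67

-14.67 degC


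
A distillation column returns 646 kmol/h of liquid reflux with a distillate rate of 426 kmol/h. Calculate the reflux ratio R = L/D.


Reflux ratio definition: R = L / D (liquid returned / distillate withdrawn)
L = 646 kmol/h, D = 426 kmol/h
R = 646 / 426 = 1.516

1.516


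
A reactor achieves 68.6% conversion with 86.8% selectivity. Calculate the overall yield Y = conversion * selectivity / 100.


Overall yield = conversion (%) * selectivity (%) / 100
Conversion = 68.6%, Selectivity = 86.8%
Y = 68.6 * 86.8 / 100
= 59.5448 %

59.5448 %


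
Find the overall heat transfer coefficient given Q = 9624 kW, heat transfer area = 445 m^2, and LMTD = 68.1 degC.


From Q = U*A*LMTD, U = Q / (A * LMTD)
U = 9624 / (445 * 68.1) = 9624 / 30304.5 = 0.3176

0.3176 kW/(m^2*K)


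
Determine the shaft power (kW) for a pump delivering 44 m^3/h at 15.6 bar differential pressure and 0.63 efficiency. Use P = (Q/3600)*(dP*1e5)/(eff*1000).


Q = 44 / 3600 = 0.0122222 m^3/s
P = 0.0122222 * (15.6 * 1e5) / 0.63 / 1000 = 30.26

30.26 kW


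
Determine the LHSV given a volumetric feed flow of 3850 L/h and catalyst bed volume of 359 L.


LHSV = volumetric feed rate / catalyst volume
= 3850 L/h / 359 L
= 10.72 h^-1

10.72 h^-1


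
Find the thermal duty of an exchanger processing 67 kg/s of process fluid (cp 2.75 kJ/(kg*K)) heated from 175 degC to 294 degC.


Q = m_dot * cp * delta_T
delta_T = 294 - 175 = 119 K
Q = 67 * 2.75 * 119
= 184.25 * 119
= 21925.75 kW

21925.75 kW


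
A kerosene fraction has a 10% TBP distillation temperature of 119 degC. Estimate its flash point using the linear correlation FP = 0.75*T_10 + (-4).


FP = 0.75 * 119 + (-4) = 85.25

85.25 degC


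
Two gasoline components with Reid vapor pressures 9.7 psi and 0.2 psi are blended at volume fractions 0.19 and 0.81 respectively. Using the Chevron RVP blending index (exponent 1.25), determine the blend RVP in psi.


Chevron index: RVP_blend = (sum xi*RVPi^1.25)^(1/1.25)
RVP^1.25 terms: 0.19 * 9.7^1.25 + 0.81 * 0.2^1.25 = 3.36084
RVP_blend = 3.36084^(1/1.25) = 2.637

2.637 psi


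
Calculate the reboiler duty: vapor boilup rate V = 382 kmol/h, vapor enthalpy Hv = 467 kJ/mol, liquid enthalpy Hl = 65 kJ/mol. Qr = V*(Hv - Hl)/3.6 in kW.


Qr = 382 * (467 - 65) / 3.6 = 382 * 402 / 3.6 = 42660

42660 kW


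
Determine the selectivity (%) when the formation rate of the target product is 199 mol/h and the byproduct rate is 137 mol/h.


Selectivity = desired / (desired + undesired) * 100
Total products = 199 + 137 = 336 mol/h
S = 199 / 336 * 100
= 0.5923 * 100
= 59.23 %

59.23 %


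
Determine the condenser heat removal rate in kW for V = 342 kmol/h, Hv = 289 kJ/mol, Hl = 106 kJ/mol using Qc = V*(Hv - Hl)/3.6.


Qc = 342 * (289 - 106) / 3.6 = 342 * 183 / 3.6 = 17380

17380 kW


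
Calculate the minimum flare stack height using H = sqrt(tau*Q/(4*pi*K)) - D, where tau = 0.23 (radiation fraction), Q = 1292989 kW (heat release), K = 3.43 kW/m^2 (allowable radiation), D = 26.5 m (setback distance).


tau*Q/(4*pi*K) = 0.23 * 1292989 / (4 * pi * 3.43) = 6899.52
sqrt(6899.52) = 83.0633
H = 83.0633 - 26.5 = 56.56

56.56 m


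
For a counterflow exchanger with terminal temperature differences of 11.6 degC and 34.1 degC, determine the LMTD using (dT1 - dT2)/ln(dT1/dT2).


LMTD = (dT1 - dT2) / ln(dT1/dT2)
= (11.6 - 34.1) / ln(11.6 / 34.1) = -22.5 / -1.07829 = 20.87

20.87 degC


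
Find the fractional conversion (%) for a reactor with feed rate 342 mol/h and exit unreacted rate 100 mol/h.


X = (F_in - F_out) / F_in * 100
Moles reacted = 342 - 100 = 242
X = 242 / 342 * 100
= 0.7076 * 100
= 70.76 %

70.76 %


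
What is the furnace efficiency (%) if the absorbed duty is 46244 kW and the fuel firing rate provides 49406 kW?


Furnace efficiency = Q_absorbed / Q_fuel * 100
= 46244 / 49406 * 100 = 93.60

93.60 %


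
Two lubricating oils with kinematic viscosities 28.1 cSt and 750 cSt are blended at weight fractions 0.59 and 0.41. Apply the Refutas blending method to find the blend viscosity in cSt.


Refutas method: VBN_i = 14.534*ln(ln(visc_i + 0.8)) + 10.975, blended linearly by mass fraction; since VBN is linear in VBI_i = ln(ln(visc_i + 0.8)) and the fractions sum to 1, blend VBI directly: visc = exp(exp(VBI_blend)) - 0.8
VBI_1 = ln(ln(28.1 + 0.8)) = 1.21308
VBI_2 = ln(ln(750 + 0.8)) = 1.89027
VBI_blend = 0.59 * 1.21308 + 0.41 * 1.89027 = 1.49073
visc_blend = exp(exp(1.49073)) - 0.8 = 84.00

84.00 cSt


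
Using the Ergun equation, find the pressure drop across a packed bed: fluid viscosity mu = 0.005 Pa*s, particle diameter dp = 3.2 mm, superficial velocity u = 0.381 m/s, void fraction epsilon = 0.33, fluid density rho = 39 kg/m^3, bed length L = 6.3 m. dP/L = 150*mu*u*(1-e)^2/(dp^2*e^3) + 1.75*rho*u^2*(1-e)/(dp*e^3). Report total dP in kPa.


dp = 3.2 mm = 0.0032 m
Viscous term = 150*0.005*0.381*(1-0.33)^2 / (0.0032^2*0.33^3) = 348573
Inertial term = 1.75*39*0.381^2*(1-0.33) / (0.0032*0.33^3) = 57721.2
dP/L = 348573 + 57721.2 = 406294 Pa/m
dP = 406294 * 6.3 / 1000 = 2560 kPa

2560 kPa


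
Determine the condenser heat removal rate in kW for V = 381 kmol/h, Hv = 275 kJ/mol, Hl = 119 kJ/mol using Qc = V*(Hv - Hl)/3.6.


Qc = 381 * (275 - 119) / 3.6 = 381 * 156 / 3.6 = 16510

16510 kW


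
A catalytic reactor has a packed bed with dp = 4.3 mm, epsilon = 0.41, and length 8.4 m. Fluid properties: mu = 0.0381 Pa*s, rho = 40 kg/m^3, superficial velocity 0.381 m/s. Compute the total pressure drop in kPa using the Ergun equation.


dp = 4.3 mm = 0.0043 m
Viscous term = 150*0.0381*0.381*(1-0.41)^2 / (0.0043^2*0.41^3) = 594781
Inertial term = 1.75*40*0.381^2*(1-0.41) / (0.0043*0.41^3) = 20229.3
dP/L = 594781 + 20229.3 = 615010 Pa/m
dP = 615010 * 8.4 / 1000 = 5166 kPa

5166 kPa


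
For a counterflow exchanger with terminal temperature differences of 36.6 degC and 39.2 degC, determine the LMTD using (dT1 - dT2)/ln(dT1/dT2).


LMTD = (dT1 - dT2) / ln(dT1/dT2)
= (36.6 - 39.2) / ln(36.6 / 39.2) = -2.6 / -0.0686285 = 37.89

37.89 degC


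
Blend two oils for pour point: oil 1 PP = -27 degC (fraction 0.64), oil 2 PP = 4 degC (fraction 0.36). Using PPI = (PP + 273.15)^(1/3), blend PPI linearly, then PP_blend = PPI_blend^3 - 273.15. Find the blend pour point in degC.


PPI_1 = (-27 + 273.15)^(1/3) = 6.2671
PPI_2 = (4 + 273.15)^(1/3) = 6.51986
PPI_blend = 0.64 * 6.2671 + 0.36 * 6.51986 = 6.358094
PP_blend = 6.358094^3 - 273.15 = 257.0282 - 273.15 = -16.12

-16.12 degC


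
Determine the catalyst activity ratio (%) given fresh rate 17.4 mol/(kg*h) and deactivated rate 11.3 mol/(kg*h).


Activity (%) = (rate_used / rate_fresh) * 100
rate_used = 11.3, rate_fresh = 17.4
= (11.3 / 17.4) * 100
= 0.6494 * 100 = 64.94

64.94 %


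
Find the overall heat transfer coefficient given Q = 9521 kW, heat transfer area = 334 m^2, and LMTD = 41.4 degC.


From Q = U*A*LMTD, U = Q / (A * LMTD)
U = 9521 / (334 * 41.4) = 9521 / 13827.6 = 0.6886

0.6886 kW/(m^2*K)


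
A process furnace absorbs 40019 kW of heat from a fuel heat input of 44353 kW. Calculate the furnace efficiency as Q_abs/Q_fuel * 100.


Furnace efficiency = Q_absorbed / Q_fuel * 100
= 40019 / 44353 * 100 = 90.23

90.23 %


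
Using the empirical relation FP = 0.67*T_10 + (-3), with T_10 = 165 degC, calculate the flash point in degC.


FP = 0.67 * 165 + (-3) = 107.55

107.55 degC


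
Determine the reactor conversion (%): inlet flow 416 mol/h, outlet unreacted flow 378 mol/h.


X = (F_in - F_out) / F_in * 100
Moles reacted = 416 - 378 = 38
X = 38 / 416 * 100
= 0.09135 * 100
= 9.135 %

9.135 %


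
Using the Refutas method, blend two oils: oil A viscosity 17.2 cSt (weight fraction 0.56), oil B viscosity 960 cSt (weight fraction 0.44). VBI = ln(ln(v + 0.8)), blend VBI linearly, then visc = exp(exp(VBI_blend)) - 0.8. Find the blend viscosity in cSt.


Refutas method: VBN_i = 14.534*ln(ln(visc_i + 0.8)) + 10.975, blended linearly by mass fraction; since VBN is linear in VBI_i = ln(ln(visc_i + 0.8)) and the fractions sum to 1, blend VBI directly: visc = exp(exp(VBI_blend)) - 0.8
VBI_1 = ln(ln(17.2 + 0.8)) = 1.06139
VBI_2 = ln(ln(960 + 0.8)) = 1.92684
VBI_blend = 0.56 * 1.06139 + 0.44 * 1.92684 = 1.44219
visc_blend = exp(exp(1.44219)) - 0.8 = 67.91

67.91 cSt


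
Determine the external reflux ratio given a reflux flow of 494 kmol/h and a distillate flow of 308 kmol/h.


Reflux ratio definition: R = L / D (liquid returned / distillate withdrawn)
L = 494 kmol/h, D = 308 kmol/h
R = 494 / 308 = 1.604

1.604


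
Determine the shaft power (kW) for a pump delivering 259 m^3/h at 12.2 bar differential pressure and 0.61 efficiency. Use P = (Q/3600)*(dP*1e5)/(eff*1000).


Q = 259 / 3600 = 0.0719444 m^3/s
P = 0.0719444 * (12.2 * 1e5) / 0.61 / 1000 = 143.9

143.9 kW


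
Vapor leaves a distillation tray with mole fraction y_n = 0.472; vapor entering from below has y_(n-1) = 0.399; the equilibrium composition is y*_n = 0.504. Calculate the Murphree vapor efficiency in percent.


Murphree vapor efficiency: EMV = (y_n - y_(n-1)) / (y*_n - y_(n-1)) * 100
EMV = (0.472 - 0.399) / (0.504 - 0.399) * 100 = 0.073 / 0.105 * 100 = 69.52

69.52 %


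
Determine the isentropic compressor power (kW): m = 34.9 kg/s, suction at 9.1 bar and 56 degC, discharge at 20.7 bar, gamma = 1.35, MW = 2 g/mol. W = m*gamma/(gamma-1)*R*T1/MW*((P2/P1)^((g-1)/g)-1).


Isentropic work: W = m*(gamma/(gamma-1))*(R*T1/MW)*((P2/P1)^((gamma-1)/gamma) - 1)
T1 = 56 + 273.15 = 329.15 K
Pressure ratio = 20.7 / 9.1 = 2.27473
Exponent = (1.35 - 1)/1.35 = 0.259259
(P2/P1)^exp - 1 = 2.27473^0.259259 - 1 = 0.237477
W = 34.9 * 1.35 / 0.35 * 8.314 * 329.15 / 2 * 0.237477 = 43740

43740 kW


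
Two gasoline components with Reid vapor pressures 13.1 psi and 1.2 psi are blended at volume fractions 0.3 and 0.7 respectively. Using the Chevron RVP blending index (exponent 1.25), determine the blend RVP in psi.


Chevron index: RVP_blend = (sum xi*RVPi^1.25)^(1/1.25)
RVP^1.25 terms: 0.3 * 13.1^1.25 + 0.7 * 1.2^1.25 = 8.35588
RVP_blend = 8.35588^(1/1.25) = 5.465

5.465 psi


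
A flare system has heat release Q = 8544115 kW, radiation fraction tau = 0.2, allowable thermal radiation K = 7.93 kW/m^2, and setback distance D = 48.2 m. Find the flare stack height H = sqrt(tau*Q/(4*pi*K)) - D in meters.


tau*Q/(4*pi*K) = 0.2 * 8544115 / (4 * pi * 7.93) = 17148
sqrt(17148) = 130.95
H = 130.95 - 48.2 = 82.75

82.75 m


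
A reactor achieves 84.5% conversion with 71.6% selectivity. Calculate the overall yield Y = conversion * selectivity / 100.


Overall yield = conversion (%) * selectivity (%) / 100
Conversion = 84.5%, Selectivity = 71.6%
Y = 84.5 * 71.6 / 100
= 60.502 %

60.502 %


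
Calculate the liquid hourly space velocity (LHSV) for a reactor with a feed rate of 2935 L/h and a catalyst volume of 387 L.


LHSV = volumetric feed rate / catalyst volume
= 2935 L/h / 387 L
= 7.584 h^-1

7.584 h^-1


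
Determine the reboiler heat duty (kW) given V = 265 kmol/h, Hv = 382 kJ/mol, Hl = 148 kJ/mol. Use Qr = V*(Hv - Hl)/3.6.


Qr = 265 * (382 - 148) / 3.6 = 265 * 234 / 3.6 = 17220

17220 kW


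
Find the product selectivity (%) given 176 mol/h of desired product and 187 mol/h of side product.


Selectivity = desired / (desired + undesired) * 100
Total products = 176 + 187 = 363 mol/h
S = 176 / 363 * 100
= 0.4848 * 100
= 48.48 %

48.48 %


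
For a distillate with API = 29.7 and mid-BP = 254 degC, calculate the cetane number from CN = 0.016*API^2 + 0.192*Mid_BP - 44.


CN = 0.016 * 29.7^2 + 0.192 * 254 - 44
CN = 14.11344 + 48.768 - 44 = 18.88144

18.88144


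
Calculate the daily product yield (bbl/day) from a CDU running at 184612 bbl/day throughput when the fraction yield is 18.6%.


Crude throughput = 184612 bbl/day
Fraction yield = 18.6%
yield = throughput * fraction / 100
yield = 184612 * 18.6 / 100 = 34337.832

34337.832 bbl/day


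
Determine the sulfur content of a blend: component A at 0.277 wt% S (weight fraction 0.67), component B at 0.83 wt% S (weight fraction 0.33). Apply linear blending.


Linear sulfur blending: S_blend = x1*S1 + x2*S2
Contribution 1: 0.67 * 0.277 = 0.18559 wt%
Contribution 2: 0.33 * 0.83 = 0.2739 wt%
S_blend = 0.18559 + 0.2739 = 0.45949

0.45949 wt%


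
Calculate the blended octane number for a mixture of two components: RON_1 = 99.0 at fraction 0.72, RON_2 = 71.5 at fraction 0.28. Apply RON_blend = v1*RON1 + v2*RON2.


Linear blending: RON_blend = sum(vi * RONi)
Contribution 1: 0.72 * 99.0 = 71.28
Contribution 2: 0.28 * 71.5 = 20.02
RON_blend = 71.28 + 20.02 = 91.3

91.3


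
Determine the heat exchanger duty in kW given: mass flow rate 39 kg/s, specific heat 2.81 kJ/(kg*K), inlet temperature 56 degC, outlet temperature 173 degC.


Q = m_dot * cp * delta_T
delta_T = 173 - 56 = 117 K
Q = 39 * 2.81 * 117
= 109.59 * 117
= 12822.03 kW

12822.03 kW


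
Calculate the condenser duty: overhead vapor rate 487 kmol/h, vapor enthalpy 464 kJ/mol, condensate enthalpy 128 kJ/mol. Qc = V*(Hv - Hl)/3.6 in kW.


Qc = 487 * (464 - 128) / 3.6 = 487 * 336 / 3.6 = 45450

45450 kW


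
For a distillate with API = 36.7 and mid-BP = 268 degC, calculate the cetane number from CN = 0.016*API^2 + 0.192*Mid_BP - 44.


CN = 0.016 * 36.7^2 + 0.192 * 268 - 44
CN = 21.55024 + 51.456 - 44 = 29.00624

29.00624


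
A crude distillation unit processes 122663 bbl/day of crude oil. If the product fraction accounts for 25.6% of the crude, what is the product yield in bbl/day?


Crude throughput = 122663 bbl/day
Fraction yield = 25.6%
yield = throughput * fraction / 100
yield = 122663 * 25.6 / 100 = 31401.728

31401.728 bbl/day


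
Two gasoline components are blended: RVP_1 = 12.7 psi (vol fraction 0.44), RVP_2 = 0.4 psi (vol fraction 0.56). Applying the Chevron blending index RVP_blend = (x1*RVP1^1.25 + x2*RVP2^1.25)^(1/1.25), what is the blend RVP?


Chevron index: RVP_blend = (sum xi*RVPi^1.25)^(1/1.25)
RVP^1.25 terms: 0.44 * 12.7^1.25 + 0.56 * 0.4^1.25 = 10.727
RVP_blend = 10.727^(1/1.25) = 6.674

6.674 psi


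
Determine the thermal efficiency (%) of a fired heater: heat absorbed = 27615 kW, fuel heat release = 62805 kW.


Furnace efficiency = Q_absorbed / Q_fuel * 100
= 27615 / 62805 * 100 = 43.97

43.97 %


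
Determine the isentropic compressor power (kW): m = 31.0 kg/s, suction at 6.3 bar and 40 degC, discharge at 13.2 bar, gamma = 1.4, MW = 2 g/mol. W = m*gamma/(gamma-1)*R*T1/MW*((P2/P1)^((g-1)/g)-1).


Isentropic work: W = m*(gamma/(gamma-1))*(R*T1/MW)*((P2/P1)^((gamma-1)/gamma) - 1)
T1 = 40 + 273.15 = 313.15 K
Pressure ratio = 13.2 / 6.3 = 2.09524
Exponent = (1.4 - 1)/1.4 = 0.285714
(P2/P1)^exp - 1 = 2.09524^0.285714 - 1 = 0.235324
W = 31.0 * 1.4 / 0.4 * 8.314 * 313.15 / 2 * 0.235324 = 33240

33240 kW


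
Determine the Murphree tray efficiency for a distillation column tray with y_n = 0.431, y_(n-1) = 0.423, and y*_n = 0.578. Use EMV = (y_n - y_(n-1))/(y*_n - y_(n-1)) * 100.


Murphree vapor efficiency: EMV = (y_n - y_(n-1)) / (y*_n - y_(n-1)) * 100
EMV = (0.431 - 0.423) / (0.578 - 0.423) * 100 = 0.008 / 0.155 * 100 = 5.161

5.161 %


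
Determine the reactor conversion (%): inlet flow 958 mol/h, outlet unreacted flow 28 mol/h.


X = (F_in - F_out) / F_in * 100
Moles reacted = 958 - 28 = 930
X = 930 / 958 * 100
= 0.9708 * 100
= 97.08 %

97.08 %


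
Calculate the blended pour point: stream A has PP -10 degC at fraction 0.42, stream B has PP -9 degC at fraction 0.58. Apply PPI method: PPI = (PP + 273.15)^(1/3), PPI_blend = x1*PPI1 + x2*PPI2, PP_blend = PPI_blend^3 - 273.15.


PPI_1 = (-10 + 273.15)^(1/3) = 6.408176
PPI_2 = (-9 + 273.15)^(1/3) = 6.416283
PPI_blend = 0.42 * 6.408176 + 0.58 * 6.416283 = 6.412878
PP_blend = 6.412878^3 - 273.15 = 263.7296 - 273.15 = -9.42

-9.42 degC


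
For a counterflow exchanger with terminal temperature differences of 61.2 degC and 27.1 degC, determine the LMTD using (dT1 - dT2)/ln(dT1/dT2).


LMTD = (dT1 - dT2) / ln(dT1/dT2)
= (61.2 - 27.1) / ln(61.2 / 27.1) = 34.1 / 0.814613 = 41.86

41.86 degC


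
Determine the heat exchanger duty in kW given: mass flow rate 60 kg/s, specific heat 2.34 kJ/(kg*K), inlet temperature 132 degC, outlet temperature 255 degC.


Q = m_dot * cp * delta_T
delta_T = 255 - 132 = 123 K
Q = 60 * 2.34 * 123
= 140.4 * 123
= 17269.2 kW

17269.2 kW


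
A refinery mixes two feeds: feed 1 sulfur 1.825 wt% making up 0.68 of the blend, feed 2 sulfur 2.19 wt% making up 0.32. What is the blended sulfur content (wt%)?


Linear sulfur blending: S_blend = x1*S1 + x2*S2
Contribution 1: 0.68 * 1.825 = 1.241 wt%
Contribution 2: 0.32 * 2.19 = 0.7008 wt%
S_blend = 1.241 + 0.7008 = 1.9418

1.9418 wt%


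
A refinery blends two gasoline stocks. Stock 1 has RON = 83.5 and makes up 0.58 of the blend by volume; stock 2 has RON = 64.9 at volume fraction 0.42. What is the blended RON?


Linear blending: RON_blend = sum(vi * RONi)
Contribution 1: 0.58 * 83.5 = 48.43
Contribution 2: 0.42 * 64.9 = 27.258
RON_blend = 48.43 + 27.258 = 75.688

75.688


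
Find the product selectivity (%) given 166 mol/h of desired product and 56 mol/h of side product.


Selectivity = desired / (desired + undesired) * 100
Total products = 166 + 56 = 222 mol/h
S = 166 / 222 * 100
= 0.7477 * 100
= 74.77 %

74.77 %


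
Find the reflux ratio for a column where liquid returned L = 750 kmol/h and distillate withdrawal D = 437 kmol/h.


Reflux ratio definition: R = L / D (liquid returned / distillate withdrawn)
L = 750 kmol/h, D = 437 kmol/h
R = 750 / 437 = 1.716

1.716


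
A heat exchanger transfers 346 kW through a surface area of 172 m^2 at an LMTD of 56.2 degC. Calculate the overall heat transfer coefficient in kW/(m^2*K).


From Q = U*A*LMTD, U = Q / (A * LMTD)
U = 346 / (172 * 56.2) = 346 / 9666.4 = 0.03579

0.03579 kW/(m^2*K)


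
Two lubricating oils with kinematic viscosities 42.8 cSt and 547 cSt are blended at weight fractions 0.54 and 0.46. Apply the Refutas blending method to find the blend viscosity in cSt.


Refutas method: VBN_i = 14.534*ln(ln(visc_i + 0.8)) + 10.975, blended linearly by mass fraction; since VBN is linear in VBI_i = ln(ln(visc_i + 0.8)) and the fractions sum to 1, blend VBI directly: visc = exp(exp(VBI_blend)) - 0.8
VBI_1 = ln(ln(42.8 + 0.8)) = 1.32842
VBI_2 = ln(ln(547 + 0.8)) = 1.84149
VBI_blend = 0.54 * 1.32842 + 0.46 * 1.84149 = 1.56443
visc_blend = exp(exp(1.56443)) - 0.8 = 118.3

118.3 cSt


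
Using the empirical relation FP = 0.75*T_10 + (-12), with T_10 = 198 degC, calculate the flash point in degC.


FP = 0.75 * 198 + (-12) = 136.5

136.5 degC


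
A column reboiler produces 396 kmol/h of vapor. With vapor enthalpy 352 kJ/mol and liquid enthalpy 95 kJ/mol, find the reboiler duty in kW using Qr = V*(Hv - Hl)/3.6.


Qr = 396 * (352 - 95) / 3.6 = 396 * 257 / 3.6 = 28270

28270 kW


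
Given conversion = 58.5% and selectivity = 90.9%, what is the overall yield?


Overall yield = conversion (%) * selectivity (%) / 100
Conversion = 58.5%, Selectivity = 90.9%
Y = 58.5 * 90.9 / 100
= 53.1765 %

53.1765 %


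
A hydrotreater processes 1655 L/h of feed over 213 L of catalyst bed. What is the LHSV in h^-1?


LHSV = volumetric feed rate / catalyst volume
= 1655 L/h / 213 L
= 7.770 h^-1

7.770 h^-1


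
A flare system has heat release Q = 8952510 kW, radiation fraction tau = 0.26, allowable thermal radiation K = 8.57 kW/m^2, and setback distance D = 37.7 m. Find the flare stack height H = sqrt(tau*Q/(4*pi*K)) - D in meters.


tau*Q/(4*pi*K) = 0.26 * 8952510 / (4 * pi * 8.57) = 21613.6
sqrt(21613.6) = 147.016
H = 147.016 - 37.7 = 109.3

109.3 m


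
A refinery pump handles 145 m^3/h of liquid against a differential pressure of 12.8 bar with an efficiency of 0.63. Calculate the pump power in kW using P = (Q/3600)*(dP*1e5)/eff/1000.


Q = 145 / 3600 = 0.0402778 m^3/s
P = 0.0402778 * (12.8 * 1e5) / 0.63 / 1000 = 81.83

81.83 kW


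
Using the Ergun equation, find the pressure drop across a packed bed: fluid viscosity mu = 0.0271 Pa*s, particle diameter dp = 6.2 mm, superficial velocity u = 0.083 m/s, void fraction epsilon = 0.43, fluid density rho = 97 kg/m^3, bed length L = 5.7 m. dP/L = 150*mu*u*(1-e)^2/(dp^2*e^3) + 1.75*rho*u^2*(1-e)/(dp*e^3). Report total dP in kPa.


dp = 6.2 mm = 0.0062 m
Viscous term = 150*0.0271*0.083*(1-0.43)^2 / (0.0062^2*0.43^3) = 35867.4
Inertial term = 1.75*97*0.083^2*(1-0.43) / (0.0062*0.43^3) = 1352.21
dP/L = 35867.4 + 1352.21 = 37219.6 Pa/m
dP = 37219.6 * 5.7 / 1000 = 212.2 kPa

212.2 kPa


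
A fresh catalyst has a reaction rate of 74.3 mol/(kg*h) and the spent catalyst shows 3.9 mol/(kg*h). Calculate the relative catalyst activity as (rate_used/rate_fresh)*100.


Activity (%) = (rate_used / rate_fresh) * 100
rate_used = 3.9, rate_fresh = 74.3
= (3.9 / 74.3) * 100
= 0.05249 * 100 = 5.249

5.249 %


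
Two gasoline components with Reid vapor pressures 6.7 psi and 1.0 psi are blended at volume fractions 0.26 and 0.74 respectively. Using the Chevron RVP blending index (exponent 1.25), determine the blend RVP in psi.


Chevron index: RVP_blend = (sum xi*RVPi^1.25)^(1/1.25)
RVP^1.25 terms: 0.26 * 6.7^1.25 + 0.74 * 1.0^1.25 = 3.54264
RVP_blend = 3.54264^(1/1.25) = 2.751

2.751 psi


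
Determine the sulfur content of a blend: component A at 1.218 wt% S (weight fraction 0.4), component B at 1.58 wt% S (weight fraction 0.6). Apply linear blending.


Linear sulfur blending: S_blend = x1*S1 + x2*S2
Contribution 1: 0.4 * 1.218 = 0.4872 wt%
Contribution 2: 0.6 * 1.58 = 0.948 wt%
S_blend = 0.4872 + 0.948 = 1.4352

1.4352 wt%


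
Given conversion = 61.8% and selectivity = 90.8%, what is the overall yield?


Overall yield = conversion (%) * selectivity (%) / 100
Conversion = 61.8%, Selectivity = 90.8%
Y = 61.8 * 90.8 / 100
= 56.1144 %

56.1144 %


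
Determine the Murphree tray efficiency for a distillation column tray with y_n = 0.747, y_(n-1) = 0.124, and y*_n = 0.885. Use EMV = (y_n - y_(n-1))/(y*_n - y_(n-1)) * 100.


Murphree vapor efficiency: EMV = (y_n - y_(n-1)) / (y*_n - y_(n-1)) * 100
EMV = (0.747 - 0.124) / (0.885 - 0.124) * 100 = 0.623 / 0.761 * 100 = 81.87

81.87 %


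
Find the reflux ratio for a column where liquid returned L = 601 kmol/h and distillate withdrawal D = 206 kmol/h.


Reflux ratio definition: R = L / D (liquid returned / distillate withdrawn)
L = 601 kmol/h, D = 206 kmol/h
R = 601 / 206 = 2.917

2.917


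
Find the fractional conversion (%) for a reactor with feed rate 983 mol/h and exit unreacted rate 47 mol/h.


X = (F_in - F_out) / F_in * 100
Moles reacted = 983 - 47 = 936
X = 936 / 983 * 100
= 0.9522 * 100
= 95.22 %

95.22 %


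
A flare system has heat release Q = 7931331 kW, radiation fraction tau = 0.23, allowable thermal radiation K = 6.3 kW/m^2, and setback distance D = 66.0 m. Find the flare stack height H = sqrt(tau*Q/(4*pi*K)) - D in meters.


tau*Q/(4*pi*K) = 0.23 * 7931331 / (4 * pi * 6.3) = 23042.2
sqrt(23042.2) = 151.797
H = 151.797 - 66.0 = 85.80

85.80 m


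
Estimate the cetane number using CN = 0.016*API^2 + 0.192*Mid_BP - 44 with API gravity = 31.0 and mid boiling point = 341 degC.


CN = 0.016 * 31.0^2 + 0.192 * 341 - 44
CN = 15.376 + 65.472 - 44 = 36.848

36.848


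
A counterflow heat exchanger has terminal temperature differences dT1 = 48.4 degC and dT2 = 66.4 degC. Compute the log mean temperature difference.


LMTD = (dT1 - dT2) / ln(dT1/dT2)
= (48.4 - 66.4) / ln(48.4 / 66.4) = -18 / -0.316197 = 56.93

56.93 degC


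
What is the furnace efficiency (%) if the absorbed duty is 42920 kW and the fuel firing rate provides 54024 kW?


Furnace efficiency = Q_absorbed / Q_fuel * 100
= 42920 / 54024 * 100 = 79.45

79.45 %


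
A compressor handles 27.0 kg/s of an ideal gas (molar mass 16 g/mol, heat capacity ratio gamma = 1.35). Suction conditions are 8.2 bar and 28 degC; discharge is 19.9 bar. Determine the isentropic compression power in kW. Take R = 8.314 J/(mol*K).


Isentropic work: W = m*(gamma/(gamma-1))*(R*T1/MW)*((P2/P1)^((gamma-1)/gamma) - 1)
T1 = 28 + 273.15 = 301.15 K
Pressure ratio = 19.9 / 8.2 = 2.42683
Exponent = (1.35 - 1)/1.35 = 0.259259
(P2/P1)^exp - 1 = 2.42683^0.259259 - 1 = 0.258418
W = 27.0 * 1.35 / 0.35 * 8.314 * 301.15 / 16 * 0.258418 = 4211

4211 kW


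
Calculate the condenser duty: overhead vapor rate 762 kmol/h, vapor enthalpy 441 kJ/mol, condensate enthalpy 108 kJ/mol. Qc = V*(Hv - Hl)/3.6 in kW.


Qc = 762 * (441 - 108) / 3.6 = 762 * 333 / 3.6 = 70480

70480 kW


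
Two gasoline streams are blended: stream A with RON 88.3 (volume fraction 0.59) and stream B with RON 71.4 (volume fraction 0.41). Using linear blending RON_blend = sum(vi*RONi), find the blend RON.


Linear blending: RON_blend = sum(vi * RONi)
Contribution 1: 0.59 * 88.3 = 52.097
Contribution 2: 0.41 * 71.4 = 29.274
RON_blend = 52.097 + 29.274 = 81.371

81.371


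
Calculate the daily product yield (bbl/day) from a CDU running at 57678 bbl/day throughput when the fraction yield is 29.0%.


Crude throughput = 57678 bbl/day
Fraction yield = 29.0%
yield = throughput * fraction / 100
yield = 57678 * 29.0 / 100 = 16726.62

16726.62 bbl/day


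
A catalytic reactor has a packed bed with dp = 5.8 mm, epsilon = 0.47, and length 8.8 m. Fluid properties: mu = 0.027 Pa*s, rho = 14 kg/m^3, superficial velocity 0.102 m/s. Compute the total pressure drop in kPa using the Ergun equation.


dp = 5.8 mm = 0.0058 m
Viscous term = 150*0.027*0.102*(1-0.47)^2 / (0.0058^2*0.47^3) = 33224.4
Inertial term = 1.75*14*0.102^2*(1-0.47) / (0.0058*0.47^3) = 224.347
dP/L = 33224.4 + 224.347 = 33448.7 Pa/m
dP = 33448.7 * 8.8 / 1000 = 294.3 kPa

294.3 kPa


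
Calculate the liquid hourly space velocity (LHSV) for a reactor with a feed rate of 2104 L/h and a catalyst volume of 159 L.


LHSV = volumetric feed rate / catalyst volume
= 2104 L/h / 159 L
= 13.23 h^-1

13.23 h^-1


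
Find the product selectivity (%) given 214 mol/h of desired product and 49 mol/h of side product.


Selectivity = desired / (desired + undesired) * 100
Total products = 214 + 49 = 263 mol/h
S = 214 / 263 * 100
= 0.8137 * 100
= 81.37 %

81.37 %


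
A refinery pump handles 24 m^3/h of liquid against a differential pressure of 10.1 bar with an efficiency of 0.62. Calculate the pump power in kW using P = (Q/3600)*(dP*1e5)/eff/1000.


Q = 24 / 3600 = 0.00666667 m^3/s
P = 0.00666667 * (10.1 * 1e5) / 0.62 / 1000 = 10.86

10.86 kW


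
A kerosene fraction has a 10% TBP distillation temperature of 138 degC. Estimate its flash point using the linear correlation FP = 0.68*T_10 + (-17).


FP = 0.68 * 138 + (-17) = 76.84

76.84 degC


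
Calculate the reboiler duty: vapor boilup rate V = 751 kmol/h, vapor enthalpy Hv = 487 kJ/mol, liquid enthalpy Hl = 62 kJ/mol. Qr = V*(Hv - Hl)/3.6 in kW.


Qr = 751 * (487 - 62) / 3.6 = 751 * 425 / 3.6 = 88660

88660 kW


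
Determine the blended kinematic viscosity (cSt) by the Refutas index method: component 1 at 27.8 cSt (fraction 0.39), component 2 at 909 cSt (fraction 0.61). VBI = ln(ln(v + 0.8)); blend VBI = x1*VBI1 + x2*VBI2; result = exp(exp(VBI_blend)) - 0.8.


Refutas method: VBN_i = 14.534*ln(ln(visc_i + 0.8)) + 10.975, blended linearly by mass fraction; since VBN is linear in VBI_i = ln(ln(visc_i + 0.8)) and the fractions sum to 1, blend VBI directly: visc = exp(exp(VBI_blend)) - 0.8
VBI_1 = ln(ln(27.8 + 0.8)) = 1.20998
VBI_2 = ln(ln(909 + 0.8)) = 1.91887
VBI_blend = 0.39 * 1.20998 + 0.61 * 1.91887 = 1.6424
visc_blend = exp(exp(1.6424)) - 0.8 = 174.7

174.7 cSt


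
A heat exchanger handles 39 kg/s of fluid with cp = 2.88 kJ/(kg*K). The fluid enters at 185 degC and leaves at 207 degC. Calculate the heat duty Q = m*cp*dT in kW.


Q = m_dot * cp * delta_T
delta_T = 207 - 185 = 22 K
Q = 39 * 2.88 * 22
= 112.32 * 22
= 2471.04 kW

2471.04 kW


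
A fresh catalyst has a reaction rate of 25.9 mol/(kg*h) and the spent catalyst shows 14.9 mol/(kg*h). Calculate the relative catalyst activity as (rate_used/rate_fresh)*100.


Activity (%) = (rate_used / rate_fresh) * 100
rate_used = 14.9, rate_fresh = 25.9
= (14.9 / 25.9) * 100
= 0.5753 * 100 = 57.53

57.53 %


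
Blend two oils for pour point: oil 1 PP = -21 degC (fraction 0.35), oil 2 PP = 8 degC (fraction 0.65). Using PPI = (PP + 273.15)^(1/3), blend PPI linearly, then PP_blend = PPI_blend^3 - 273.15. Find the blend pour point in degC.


PPI_1 = (-21 + 273.15)^(1/3) = 6.317613
PPI_2 = (8 + 273.15)^(1/3) = 6.551077
PPI_blend = 0.35 * 6.317613 + 0.65 * 6.551077 = 6.469365
PP_blend = 6.469365^3 - 273.15 = 270.7603 - 273.15 = -2.39

-2.39 degC


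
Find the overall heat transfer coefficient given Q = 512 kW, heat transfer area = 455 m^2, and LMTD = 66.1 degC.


From Q = U*A*LMTD, U = Q / (A * LMTD)
U = 512 / (455 * 66.1) = 512 / 30075.5 = 0.01702

0.01702 kW/(m^2*K)


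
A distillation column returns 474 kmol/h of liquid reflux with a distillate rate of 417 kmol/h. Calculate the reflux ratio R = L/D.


Reflux ratio definition: R = L / D (liquid returned / distillate withdrawn)
L = 474 kmol/h, D = 417 kmol/h
R = 474 / 417 = 1.137

1.137


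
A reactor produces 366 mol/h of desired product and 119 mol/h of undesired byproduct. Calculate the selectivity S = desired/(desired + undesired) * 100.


Selectivity = desired / (desired + undesired) * 100
Total products = 366 + 119 = 485 mol/h
S = 366 / 485 * 100
= 0.7546 * 100
= 75.46 %

75.46 %
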